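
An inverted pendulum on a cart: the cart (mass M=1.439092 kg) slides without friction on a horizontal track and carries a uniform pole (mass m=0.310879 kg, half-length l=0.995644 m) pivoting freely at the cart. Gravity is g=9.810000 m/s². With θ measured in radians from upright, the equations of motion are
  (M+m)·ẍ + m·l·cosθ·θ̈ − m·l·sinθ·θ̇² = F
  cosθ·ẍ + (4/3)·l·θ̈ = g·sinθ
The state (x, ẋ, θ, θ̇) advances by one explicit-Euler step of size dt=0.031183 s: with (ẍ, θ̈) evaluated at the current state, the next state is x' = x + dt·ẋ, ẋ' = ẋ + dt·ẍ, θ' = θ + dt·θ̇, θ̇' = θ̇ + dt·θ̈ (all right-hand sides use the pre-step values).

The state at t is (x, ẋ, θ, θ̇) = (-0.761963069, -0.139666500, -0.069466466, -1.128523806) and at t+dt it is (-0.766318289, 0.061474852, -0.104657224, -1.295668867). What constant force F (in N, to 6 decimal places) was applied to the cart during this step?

F = 9.660199 N

ẍ = (ẋ'−ẋ)/dt = (0.061474852−-0.139666500)/0.031183 = 6.450353
θ̈ = (θ̇'−θ̇)/dt = (-1.295668867−-1.128523806)/0.031183 = -5.360134
sinθ=-0.069411, cosθ=0.997588
F = (M+m)·ẍ + m·l·cosθ·θ̈ − m·l·sinθ·θ̇² = 11.287930 + -1.655093 − -0.027362 = 9.660199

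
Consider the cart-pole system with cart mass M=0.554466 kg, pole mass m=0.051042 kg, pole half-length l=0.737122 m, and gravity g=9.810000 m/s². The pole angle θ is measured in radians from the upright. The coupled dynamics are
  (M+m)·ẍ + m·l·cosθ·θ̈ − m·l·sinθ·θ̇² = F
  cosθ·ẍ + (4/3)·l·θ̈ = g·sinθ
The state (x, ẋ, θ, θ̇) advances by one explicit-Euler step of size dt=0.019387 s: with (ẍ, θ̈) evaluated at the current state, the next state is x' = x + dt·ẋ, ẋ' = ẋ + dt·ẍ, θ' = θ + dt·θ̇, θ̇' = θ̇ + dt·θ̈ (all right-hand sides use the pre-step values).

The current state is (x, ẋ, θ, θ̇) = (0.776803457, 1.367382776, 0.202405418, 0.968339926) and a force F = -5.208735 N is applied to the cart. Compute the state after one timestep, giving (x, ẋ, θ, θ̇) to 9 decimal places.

(0.803312907, 1.187560815, 0.221178624, 1.186468864)

sinθ=0.201026224, cosθ=0.979585860
temp = (F + m·l·θ̇²·sinθ)/(M+m) = (-5.208735 + 0.007092110)/0.605508 = -8.590543627
θ̈ = (g·sinθ − cosθ·temp)/(l·(4/3 − m·cos²θ/(M+m))) = 11.251299205
ẍ = temp − m·l·θ̈·cosθ/(M+m) = -9.275388726
Euler: x'=0.776803457+0.019387·1.367382776=0.803312907, ẋ'=1.367382776+0.019387·-9.275388726=1.187560815
       θ'=0.202405418+0.019387·0.968339926=0.221178624, θ̇'=0.968339926+0.019387·11.251299205=1.186468864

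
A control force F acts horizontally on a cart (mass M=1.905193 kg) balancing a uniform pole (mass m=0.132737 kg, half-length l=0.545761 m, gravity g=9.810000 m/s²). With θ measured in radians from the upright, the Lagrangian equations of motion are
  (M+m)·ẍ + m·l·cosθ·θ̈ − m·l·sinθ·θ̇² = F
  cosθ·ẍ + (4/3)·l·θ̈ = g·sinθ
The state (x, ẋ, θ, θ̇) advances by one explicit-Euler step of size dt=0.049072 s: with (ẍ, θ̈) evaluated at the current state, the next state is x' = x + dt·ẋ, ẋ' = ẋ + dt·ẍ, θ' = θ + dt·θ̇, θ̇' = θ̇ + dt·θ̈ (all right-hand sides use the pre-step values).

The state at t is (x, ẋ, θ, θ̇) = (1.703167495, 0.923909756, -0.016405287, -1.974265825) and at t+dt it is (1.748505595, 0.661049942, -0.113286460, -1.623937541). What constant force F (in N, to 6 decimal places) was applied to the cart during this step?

ẍ = (ẋ'−ẋ)/dt = (0.661049942−0.923909756)/0.049072 = -5.356615
θ̈ = (θ̇'−θ̇)/dt = (-1.623937541−-1.974265825)/0.049072 = 7.139067
sinθ=-0.016405, cosθ=0.999865
F = (M+m)·ẍ + m·l·cosθ·θ̈ − m·l·sinθ·θ̇² = -10.916407 + 0.517104 − -0.004632 = -10.394671

F = -10.394671 N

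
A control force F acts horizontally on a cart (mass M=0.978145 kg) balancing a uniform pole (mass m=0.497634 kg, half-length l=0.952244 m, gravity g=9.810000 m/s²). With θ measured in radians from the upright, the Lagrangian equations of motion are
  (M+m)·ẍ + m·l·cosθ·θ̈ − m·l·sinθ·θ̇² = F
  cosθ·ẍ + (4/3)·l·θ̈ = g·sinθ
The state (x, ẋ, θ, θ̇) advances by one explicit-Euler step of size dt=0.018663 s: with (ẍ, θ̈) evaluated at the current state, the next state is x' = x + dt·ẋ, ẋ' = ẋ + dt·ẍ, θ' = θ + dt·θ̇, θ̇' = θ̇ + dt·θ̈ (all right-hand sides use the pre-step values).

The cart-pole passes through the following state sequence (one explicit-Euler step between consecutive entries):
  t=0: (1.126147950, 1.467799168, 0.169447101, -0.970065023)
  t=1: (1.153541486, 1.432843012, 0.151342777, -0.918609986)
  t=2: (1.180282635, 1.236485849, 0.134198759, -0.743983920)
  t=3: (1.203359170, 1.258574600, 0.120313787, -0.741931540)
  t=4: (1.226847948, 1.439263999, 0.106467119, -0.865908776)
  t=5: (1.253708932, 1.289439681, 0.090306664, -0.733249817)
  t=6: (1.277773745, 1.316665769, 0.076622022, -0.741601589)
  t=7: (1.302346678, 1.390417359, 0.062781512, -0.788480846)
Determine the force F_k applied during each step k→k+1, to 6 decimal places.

step 0→1:
  ẍ = (ẋ'−ẋ)/dt = (1.432843012−1.467799168)/0.018663 = -1.873019
  θ̈ = (θ̇'−θ̇)/dt = (-0.918609986−-0.970065023)/0.018663 = 2.757061
  sinθ=0.168637, cosθ=0.985678
  F = (M+m)·ẍ + m·l·cosθ·θ̈ − m·l·sinθ·θ̇² = -2.764162 + 1.287775 − 0.075199 = -1.551587
step 1→2:
  ẍ = (ẋ'−ẋ)/dt = (1.236485849−1.432843012)/0.018663 = -10.521200
  θ̈ = (θ̇'−θ̇)/dt = (-0.743983920−-0.918609986)/0.018663 = 9.356806
  sinθ=0.150766, cosθ=0.988570
  F = (M+m)·ẍ + m·l·cosθ·θ̈ − m·l·sinθ·θ̇² = -15.526967 + 4.383219 − 0.060287 = -11.204035
step 2→3:
  ẍ = (ẋ'−ẋ)/dt = (1.258574600−1.236485849)/0.018663 = 1.183558
  θ̈ = (θ̇'−θ̇)/dt = (-0.741931540−-0.743983920)/0.018663 = 0.109971
  sinθ=0.133796, cosθ=0.991009
  F = (M+m)·ẍ + m·l·cosθ·θ̈ − m·l·sinθ·θ̇² = 1.746671 + 0.051643 − 0.035094 = 1.763220
step 3→4:
  ẍ = (ẋ'−ẋ)/dt = (1.439263999−1.258574600)/0.018663 = 9.681691
  θ̈ = (θ̇'−θ̇)/dt = (-0.865908776−-0.741931540)/0.018663 = -6.642942
  sinθ=0.120024, cosθ=0.992771
  F = (M+m)·ẍ + m·l·cosθ·θ̈ − m·l·sinθ·θ̇² = 14.288036 + -3.125128 − 0.031308 = 11.131600
step 4→5:
  ẍ = (ẋ'−ẋ)/dt = (1.289439681−1.439263999)/0.018663 = -8.027880
  θ̈ = (θ̇'−θ̇)/dt = (-0.733249817−-0.865908776)/0.018663 = 7.108126
  sinθ=0.106266, cosθ=0.994338
  F = (M+m)·ẍ + m·l·cosθ·θ̈ − m·l·sinθ·θ̇² = -11.847376 + 3.349248 − 0.037757 = -8.535885
step 5→6:
  ẍ = (ẋ'−ẋ)/dt = (1.316665769−1.289439681)/0.018663 = 1.458827
  θ̈ = (θ̇'−θ̇)/dt = (-0.741601589−-0.733249817)/0.018663 = -0.447504
  sinθ=0.090184, cosθ=0.995925
  F = (M+m)·ẍ + m·l·cosθ·θ̈ − m·l·sinθ·θ̇² = 2.152906 + -0.211194 − 0.022977 = 1.918735
step 6→7:
  ẍ = (ẋ'−ẋ)/dt = (1.390417359−1.316665769)/0.018663 = 3.951754
  θ̈ = (θ̇'−θ̇)/dt = (-0.788480846−-0.741601589)/0.018663 = -2.511882
  sinθ=0.076547, cosθ=0.997066
  F = (M+m)·ẍ + m·l·cosθ·θ̈ − m·l·sinθ·θ̇² = 5.831916 + -1.186811 − 0.019949 = 4.625156

F_0 = -1.551587 N
F_1 = -11.204035 N
F_2 = 1.763220 N
F_3 = 11.131600 N
F_4 = -8.535885 N
F_5 = 1.918735 N
F_6 = 4.625156 N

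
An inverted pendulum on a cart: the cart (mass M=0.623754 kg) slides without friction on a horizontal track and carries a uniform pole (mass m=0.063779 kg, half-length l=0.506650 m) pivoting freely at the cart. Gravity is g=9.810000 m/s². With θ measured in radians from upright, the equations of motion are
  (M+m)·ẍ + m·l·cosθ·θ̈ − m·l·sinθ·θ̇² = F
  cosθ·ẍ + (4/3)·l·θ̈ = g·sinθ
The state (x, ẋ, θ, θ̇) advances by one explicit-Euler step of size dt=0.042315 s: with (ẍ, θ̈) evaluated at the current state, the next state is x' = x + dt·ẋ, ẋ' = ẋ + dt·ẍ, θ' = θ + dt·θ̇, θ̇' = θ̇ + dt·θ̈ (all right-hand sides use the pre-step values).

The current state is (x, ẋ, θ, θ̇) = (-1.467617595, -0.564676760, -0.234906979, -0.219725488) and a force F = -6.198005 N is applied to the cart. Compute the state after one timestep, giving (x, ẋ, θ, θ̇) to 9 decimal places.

sinθ=-0.232752520, cosθ=0.972535996
temp = (F + m·l·θ̇²·sinθ)/(M+m) = (-6.198005 + -0.000363112)/0.687533 = -9.015375425
θ̈ = (g·sinθ − cosθ·temp)/(l·(4/3 − m·cos²θ/(M+m))) = 10.275201403
ẍ = temp − m·l·θ̈·cosθ/(M+m) = -9.485040463
Euler: x'=-1.467617595+0.042315·-0.564676760=-1.491511892, ẋ'=-0.564676760+0.042315·-9.485040463=-0.966036247
       θ'=-0.234906979+0.042315·-0.219725488=-0.244204663, θ̇'=-0.219725488+0.042315·10.275201403=0.215069659

(-1.491511892, -0.966036247, -0.244204663, 0.215069659)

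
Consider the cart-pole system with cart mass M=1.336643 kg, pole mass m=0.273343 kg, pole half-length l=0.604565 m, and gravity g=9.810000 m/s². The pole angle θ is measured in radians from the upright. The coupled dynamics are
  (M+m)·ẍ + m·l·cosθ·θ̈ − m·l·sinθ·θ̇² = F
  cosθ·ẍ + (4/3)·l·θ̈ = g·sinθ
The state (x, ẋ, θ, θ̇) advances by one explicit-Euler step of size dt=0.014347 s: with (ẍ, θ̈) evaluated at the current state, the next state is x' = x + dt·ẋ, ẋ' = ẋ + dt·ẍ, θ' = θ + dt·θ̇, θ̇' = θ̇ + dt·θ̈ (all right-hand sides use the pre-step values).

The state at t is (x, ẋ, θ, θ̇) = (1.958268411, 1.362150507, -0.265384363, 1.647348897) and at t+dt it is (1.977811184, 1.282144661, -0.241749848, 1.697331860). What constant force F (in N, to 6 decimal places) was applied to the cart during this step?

ẍ = (ẋ'−ẋ)/dt = (1.282144661−1.362150507)/0.014347 = -5.576486
θ̈ = (θ̇'−θ̇)/dt = (1.697331860−1.647348897)/0.014347 = 3.483862
sinθ=-0.262280, cosθ=0.964992
F = (M+m)·ẍ + m·l·cosθ·θ̈ − m·l·sinθ·θ̇² = -8.978064 + 0.555566 − -0.117622 = -8.304877

F = -8.304877 N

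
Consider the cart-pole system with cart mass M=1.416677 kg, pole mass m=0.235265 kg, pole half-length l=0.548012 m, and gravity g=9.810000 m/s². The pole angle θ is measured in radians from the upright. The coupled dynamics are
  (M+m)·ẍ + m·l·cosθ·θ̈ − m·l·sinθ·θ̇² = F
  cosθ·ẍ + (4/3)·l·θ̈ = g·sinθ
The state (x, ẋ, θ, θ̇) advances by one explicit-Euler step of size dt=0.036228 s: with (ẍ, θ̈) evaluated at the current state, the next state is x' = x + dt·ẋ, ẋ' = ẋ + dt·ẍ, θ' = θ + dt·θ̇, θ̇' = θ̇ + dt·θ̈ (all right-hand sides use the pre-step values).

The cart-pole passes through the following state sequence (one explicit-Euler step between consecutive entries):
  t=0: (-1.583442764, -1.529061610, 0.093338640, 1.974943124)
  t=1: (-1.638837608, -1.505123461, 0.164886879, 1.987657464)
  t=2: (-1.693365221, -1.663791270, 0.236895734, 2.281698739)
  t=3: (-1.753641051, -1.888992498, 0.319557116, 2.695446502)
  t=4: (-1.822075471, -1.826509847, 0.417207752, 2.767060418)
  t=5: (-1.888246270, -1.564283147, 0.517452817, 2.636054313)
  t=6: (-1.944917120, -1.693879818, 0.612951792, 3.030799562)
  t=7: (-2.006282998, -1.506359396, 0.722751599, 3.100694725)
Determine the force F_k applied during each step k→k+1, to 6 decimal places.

step 0→1:
  ẍ = (ẋ'−ẋ)/dt = (-1.505123461−-1.529061610)/0.036228 = 0.660764
  θ̈ = (θ̇'−θ̇)/dt = (1.987657464−1.974943124)/0.036228 = 0.350953
  sinθ=0.093203, cosθ=0.995647
  F = (M+m)·ẍ + m·l·cosθ·θ̈ − m·l·sinθ·θ̇² = 1.091543 + 0.045051 − 0.046869 = 1.089725
step 1→2:
  ẍ = (ẋ'−ẋ)/dt = (-1.663791270−-1.505123461)/0.036228 = -4.379701
  θ̈ = (θ̇'−θ̇)/dt = (2.281698739−1.987657464)/0.036228 = 8.116409
  sinθ=0.164141, cosθ=0.986437
  F = (M+m)·ẍ + m·l·cosθ·θ̈ − m·l·sinθ·θ̇² = -7.235012 + 1.032240 − 0.083608 = -6.286380
step 2→3:
  ẍ = (ẋ'−ẋ)/dt = (-1.888992498−-1.663791270)/0.036228 = -6.216220
  θ̈ = (θ̇'−θ̇)/dt = (2.695446502−2.281698739)/0.036228 = 11.420663
  sinθ=0.234686, cosθ=0.972071
  F = (M+m)·ẍ + m·l·cosθ·θ̈ − m·l·sinθ·θ̇² = -10.268835 + 1.431320 − 0.157526 = -8.995041
step 3→4:
  ẍ = (ẋ'−ẋ)/dt = (-1.826509847−-1.888992498)/0.036228 = 1.724706
  θ̈ = (θ̇'−θ̇)/dt = (2.767060418−2.695446502)/0.036228 = 1.976756
  sinθ=0.314146, cosθ=0.949375
  F = (M+m)·ẍ + m·l·cosθ·θ̈ − m·l·sinθ·θ̇² = 2.849114 + 0.241957 − 0.294266 = 2.796805
step 4→5:
  ẍ = (ẋ'−ẋ)/dt = (-1.564283147−-1.826509847)/0.036228 = 7.238233
  θ̈ = (θ̇'−θ̇)/dt = (2.636054313−2.767060418)/0.036228 = -3.616156
  sinθ=0.405209, cosθ=0.914224
  F = (M+m)·ẍ + m·l·cosθ·θ̈ − m·l·sinθ·θ̇² = 11.957141 + -0.426233 − 0.400004 = 11.130904
step 5→6:
  ẍ = (ẋ'−ẋ)/dt = (-1.693879818−-1.564283147)/0.036228 = -3.577252
  θ̈ = (θ̇'−θ̇)/dt = (3.030799562−2.636054313)/0.036228 = 10.896137
  sinθ=0.494668, cosθ=0.869082
  F = (M+m)·ẍ + m·l·cosθ·θ̈ − m·l·sinθ·θ̇² = -5.909412 + 1.220902 − 0.443170 = -5.131680
step 6→7:
  ẍ = (ẋ'−ẋ)/dt = (-1.506359396−-1.693879818)/0.036228 = 5.176119
  θ̈ = (θ̇'−θ̇)/dt = (3.100694725−3.030799562)/0.036228 = 1.929313
  sinθ=0.575284, cosθ=0.817953
  F = (M+m)·ẍ + m·l·cosθ·θ̈ − m·l·sinθ·θ̇² = 8.550648 + 0.203460 − 0.681309 = 8.072798

F_0 = 1.089725 N
F_1 = -6.286380 N
F_2 = -8.995041 N
F_3 = 2.796805 N
F_4 = 11.130904 N
F_5 = -5.131680 N
F_6 = 8.072798 N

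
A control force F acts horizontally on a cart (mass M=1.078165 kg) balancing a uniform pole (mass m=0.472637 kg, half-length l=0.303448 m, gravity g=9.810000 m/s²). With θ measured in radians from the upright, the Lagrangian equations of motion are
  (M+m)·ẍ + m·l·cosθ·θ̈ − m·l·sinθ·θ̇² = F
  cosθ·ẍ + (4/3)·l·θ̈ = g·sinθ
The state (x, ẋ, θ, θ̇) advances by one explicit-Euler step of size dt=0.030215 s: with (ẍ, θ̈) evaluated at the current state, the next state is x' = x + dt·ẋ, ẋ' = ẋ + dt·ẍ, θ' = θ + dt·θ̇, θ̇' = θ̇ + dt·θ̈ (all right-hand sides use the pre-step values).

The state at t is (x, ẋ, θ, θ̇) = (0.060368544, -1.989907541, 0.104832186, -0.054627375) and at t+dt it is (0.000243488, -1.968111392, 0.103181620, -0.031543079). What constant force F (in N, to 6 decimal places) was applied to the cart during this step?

ẍ = (ẋ'−ẋ)/dt = (-1.968111392−-1.989907541)/0.030215 = 0.721368
θ̈ = (θ̇'−θ̇)/dt = (-0.031543079−-0.054627375)/0.030215 = 0.764001
sinθ=0.104640, cosθ=0.994510
F = (M+m)·ẍ + m·l·cosθ·θ̈ − m·l·sinθ·θ̇² = 1.118700 + 0.108972 − 0.000045 = 1.227627

F = 1.227627 N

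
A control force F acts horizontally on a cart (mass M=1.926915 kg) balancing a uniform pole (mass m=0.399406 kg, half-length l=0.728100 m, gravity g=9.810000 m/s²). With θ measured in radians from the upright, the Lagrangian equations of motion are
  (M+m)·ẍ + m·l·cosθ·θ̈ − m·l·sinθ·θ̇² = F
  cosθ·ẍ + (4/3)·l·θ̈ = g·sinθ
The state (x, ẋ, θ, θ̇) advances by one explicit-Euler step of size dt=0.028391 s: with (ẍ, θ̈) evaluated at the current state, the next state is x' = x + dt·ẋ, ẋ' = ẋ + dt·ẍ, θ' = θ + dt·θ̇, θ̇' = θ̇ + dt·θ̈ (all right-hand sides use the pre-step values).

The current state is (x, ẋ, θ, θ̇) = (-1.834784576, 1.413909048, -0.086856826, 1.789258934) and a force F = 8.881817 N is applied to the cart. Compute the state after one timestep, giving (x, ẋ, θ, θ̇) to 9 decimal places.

sinθ=-0.086747658, cosθ=0.996230317
temp = (F + m·l·θ̇²·sinθ)/(M+m) = (8.881817 + -0.080762501)/2.326321 = 3.783250247
θ̈ = (g·sinθ − cosθ·temp)/(l·(4/3 − m·cos²θ/(M+m))) = -5.456244021
ẍ = temp − m·l·θ̈·cosθ/(M+m) = 4.462750329
Euler: x'=-1.834784576+0.028391·1.413909048=-1.794642284, ẋ'=1.413909048+0.028391·4.462750329=1.540610993
       θ'=-0.086856826+0.028391·1.789258934=-0.036057976, θ̇'=1.789258934+0.028391·-5.456244021=1.634350710

(-1.794642284, 1.540610993, -0.036057976, 1.634350710)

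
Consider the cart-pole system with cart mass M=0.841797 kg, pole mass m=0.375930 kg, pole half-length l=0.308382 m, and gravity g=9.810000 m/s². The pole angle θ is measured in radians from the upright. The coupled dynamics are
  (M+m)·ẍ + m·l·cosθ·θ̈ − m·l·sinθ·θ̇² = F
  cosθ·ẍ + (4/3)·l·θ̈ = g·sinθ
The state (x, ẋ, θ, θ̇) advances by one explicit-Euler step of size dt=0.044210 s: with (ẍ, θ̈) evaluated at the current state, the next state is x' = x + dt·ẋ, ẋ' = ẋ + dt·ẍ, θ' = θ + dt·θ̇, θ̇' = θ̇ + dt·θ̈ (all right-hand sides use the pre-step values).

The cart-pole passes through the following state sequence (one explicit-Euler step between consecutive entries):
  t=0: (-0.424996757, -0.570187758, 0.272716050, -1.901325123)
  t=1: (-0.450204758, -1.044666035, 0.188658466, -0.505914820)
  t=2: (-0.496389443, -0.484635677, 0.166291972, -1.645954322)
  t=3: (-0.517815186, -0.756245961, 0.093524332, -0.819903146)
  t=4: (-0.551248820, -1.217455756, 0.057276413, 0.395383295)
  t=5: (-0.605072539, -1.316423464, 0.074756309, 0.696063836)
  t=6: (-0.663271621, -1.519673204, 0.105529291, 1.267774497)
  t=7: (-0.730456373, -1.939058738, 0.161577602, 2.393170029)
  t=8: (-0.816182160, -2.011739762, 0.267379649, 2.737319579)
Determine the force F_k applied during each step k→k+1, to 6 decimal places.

F_0 = -9.658088 N
F_1 = 12.483562 N
F_2 = -5.397024 N
F_3 = -9.538043 N
F_4 = -1.939850 N
F_5 = -4.107551 N
F_6 = -8.636585 N
F_7 = -1.218058 N

step 0→1:
  ẍ = (ẋ'−ẋ)/dt = (-1.044666035−-0.570187758)/0.044210 = -10.732374
  θ̈ = (θ̇'−θ̇)/dt = (-0.505914820−-1.901325123)/0.044210 = 31.563228
  sinθ=0.269348, cosθ=0.963043
  F = (M+m)·ẍ + m·l·cosθ·θ̈ − m·l·sinθ·θ̇² = -13.069102 + 3.523896 − 0.112881 = -9.658088
step 1→2:
  ẍ = (ẋ'−ẋ)/dt = (-0.484635677−-1.044666035)/0.044210 = 12.667504
  θ̈ = (θ̇'−θ̇)/dt = (-1.645954322−-0.505914820)/0.044210 = -25.786915
  sinθ=0.187541, cosθ=0.982257
  F = (M+m)·ẍ + m·l·cosθ·θ̈ − m·l·sinθ·θ̇² = 15.425562 + -2.936435 − 0.005565 = 12.483562
step 2→3:
  ẍ = (ẋ'−ẋ)/dt = (-0.756245961−-0.484635677)/0.044210 = -6.143639
  θ̈ = (θ̇'−θ̇)/dt = (-0.819903146−-1.645954322)/0.044210 = 18.684713
  sinθ=0.165527, cosθ=0.986205
  F = (M+m)·ẍ + m·l·cosθ·θ̈ − m·l·sinθ·θ̇² = -7.481275 + 2.136239 − 0.051988 = -5.397024
step 3→4:
  ẍ = (ẋ'−ẋ)/dt = (-1.217455756−-0.756245961)/0.044210 = -10.432251
  θ̈ = (θ̇'−θ̇)/dt = (0.395383295−-0.819903146)/0.044210 = 27.488949
  sinθ=0.093388, cosθ=0.995630
  F = (M+m)·ẍ + m·l·cosθ·θ̈ − m·l·sinθ·θ̇² = -12.703633 + 3.172868 − 0.007278 = -9.538043
step 4→5:
  ẍ = (ẋ'−ẋ)/dt = (-1.316423464−-1.217455756)/0.044210 = -2.238582
  θ̈ = (θ̇'−θ̇)/dt = (0.696063836−0.395383295)/0.044210 = 6.801188
  sinθ=0.057245, cosθ=0.998360
  F = (M+m)·ẍ + m·l·cosθ·θ̈ − m·l·sinθ·θ̇² = -2.725982 + 0.787169 − 0.001037 = -1.939850
step 5→6:
  ẍ = (ẋ'−ẋ)/dt = (-1.519673204−-1.316423464)/0.044210 = -4.597370
  θ̈ = (θ̇'−θ̇)/dt = (1.267774497−0.696063836)/0.044210 = 12.931705
  sinθ=0.074687, cosθ=0.997207
  F = (M+m)·ẍ + m·l·cosθ·θ̈ − m·l·sinθ·θ̇² = -5.598342 + 1.494986 − 0.004195 = -4.107551
step 6→7:
  ẍ = (ẋ'−ẋ)/dt = (-1.939058738−-1.519673204)/0.044210 = -9.486214
  θ̈ = (θ̇'−θ̇)/dt = (2.393170029−1.267774497)/0.044210 = 25.455678
  sinθ=0.105334, cosθ=0.994437
  F = (M+m)·ẍ + m·l·cosθ·θ̈ − m·l·sinθ·θ̇² = -11.551619 + 2.934661 − 0.019627 = -8.636585
step 7→8:
  ẍ = (ẋ'−ẋ)/dt = (-2.011739762−-1.939058738)/0.044210 = -1.643995
  θ̈ = (θ̇'−θ̇)/dt = (2.737319579−2.393170029)/0.044210 = 7.784428
  sinθ=0.160875, cosθ=0.986975
  F = (M+m)·ẍ + m·l·cosθ·θ̈ − m·l·sinθ·θ̇² = -2.001937 + 0.890694 − 0.106815 = -1.218058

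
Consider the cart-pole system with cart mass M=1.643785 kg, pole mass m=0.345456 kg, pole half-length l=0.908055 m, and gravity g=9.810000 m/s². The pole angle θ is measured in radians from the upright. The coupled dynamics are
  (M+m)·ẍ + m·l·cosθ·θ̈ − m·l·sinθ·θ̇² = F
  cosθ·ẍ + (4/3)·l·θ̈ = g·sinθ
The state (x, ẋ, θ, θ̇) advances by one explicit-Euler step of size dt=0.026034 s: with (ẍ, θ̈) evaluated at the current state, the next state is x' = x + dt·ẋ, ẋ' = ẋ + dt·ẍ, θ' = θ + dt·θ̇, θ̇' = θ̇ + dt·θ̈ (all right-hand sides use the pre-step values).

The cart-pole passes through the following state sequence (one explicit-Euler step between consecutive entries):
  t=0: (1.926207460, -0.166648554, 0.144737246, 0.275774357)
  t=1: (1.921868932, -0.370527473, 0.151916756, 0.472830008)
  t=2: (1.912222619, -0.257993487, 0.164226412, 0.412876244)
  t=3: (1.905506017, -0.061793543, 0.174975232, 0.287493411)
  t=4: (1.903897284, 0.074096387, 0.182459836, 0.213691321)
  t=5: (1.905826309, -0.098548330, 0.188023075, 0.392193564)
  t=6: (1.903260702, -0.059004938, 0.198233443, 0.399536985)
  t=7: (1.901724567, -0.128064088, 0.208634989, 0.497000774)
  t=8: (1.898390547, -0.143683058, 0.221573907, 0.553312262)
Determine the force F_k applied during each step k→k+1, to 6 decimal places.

F_0 = -13.232129 N
F_1 = 7.873951 N
F_2 = 13.492312 N
F_3 = 9.503058 N
F_4 = -11.079135 N
F_5 = 3.099390 N
F_6 = -4.135249 N
F_7 = -0.545681 N

step 0→1:
  ẍ = (ẋ'−ẋ)/dt = (-0.370527473−-0.166648554)/0.026034 = -7.831256
  θ̈ = (θ̇'−θ̇)/dt = (0.472830008−0.275774357)/0.026034 = 7.569165
  sinθ=0.144232, cosθ=0.989544
  F = (M+m)·ẍ + m·l·cosθ·θ̈ − m·l·sinθ·θ̇² = -15.578256 + 2.349567 − 0.003441 = -13.232129
step 1→2:
  ẍ = (ẋ'−ẋ)/dt = (-0.257993487−-0.370527473)/0.026034 = 4.322578
  θ̈ = (θ̇'−θ̇)/dt = (0.412876244−0.472830008)/0.026034 = -2.302902
  sinθ=0.151333, cosθ=0.988483
  F = (M+m)·ẍ + m·l·cosθ·θ̈ − m·l·sinθ·θ̇² = 8.598649 + -0.714084 − 0.010613 = 7.873951
step 2→3:
  ẍ = (ẋ'−ẋ)/dt = (-0.061793543−-0.257993487)/0.026034 = 7.536297
  θ̈ = (θ̇'−θ̇)/dt = (0.287493411−0.412876244)/0.026034 = -4.816119
  sinθ=0.163489, cosθ=0.986545
  F = (M+m)·ẍ + m·l·cosθ·θ̈ − m·l·sinθ·θ̇² = 14.991510 + -1.490456 − 0.008742 = 13.492312
step 3→4:
  ẍ = (ẋ'−ẋ)/dt = (0.074096387−-0.061793543)/0.026034 = 5.219710
  θ̈ = (θ̇'−θ̇)/dt = (0.213691321−0.287493411)/0.026034 = -2.834835
  sinθ=0.174084, cosθ=0.984731
  F = (M+m)·ẍ + m·l·cosθ·θ̈ − m·l·sinθ·θ̇² = 10.383261 + -0.875690 − 0.004514 = 9.503058
step 4→5:
  ẍ = (ẋ'−ẋ)/dt = (-0.098548330−0.074096387)/0.026034 = -6.631509
  θ̈ = (θ̇'−θ̇)/dt = (0.392193564−0.213691321)/0.026034 = 6.856505
  sinθ=0.181449, cosθ=0.983400
  F = (M+m)·ẍ + m·l·cosθ·θ̈ − m·l·sinθ·θ̇² = -13.191671 + 2.115135 − 0.002599 = -11.079135
step 5→6:
  ẍ = (ẋ'−ẋ)/dt = (-0.059004938−-0.098548330)/0.026034 = 1.518913
  θ̈ = (θ̇'−θ̇)/dt = (0.399536985−0.392193564)/0.026034 = 0.282070
  sinθ=0.186917, cosθ=0.982376
  F = (M+m)·ẍ + m·l·cosθ·θ̈ − m·l·sinθ·θ̇² = 3.021485 + 0.086924 − 0.009019 = 3.099390
step 6→7:
  ẍ = (ẋ'−ẋ)/dt = (-0.128064088−-0.059004938)/0.026034 = -2.652652
  θ̈ = (θ̇'−θ̇)/dt = (0.497000774−0.399536985)/0.026034 = 3.743712
  sinθ=0.196938, cosθ=0.980416
  F = (M+m)·ẍ + m·l·cosθ·θ̈ − m·l·sinθ·θ̇² = -5.276765 + 1.151377 − 0.009862 = -4.135249
step 7→8:
  ẍ = (ẋ'−ẋ)/dt = (-0.143683058−-0.128064088)/0.026034 = -0.599945
  θ̈ = (θ̇'−θ̇)/dt = (0.553312262−0.497000774)/0.026034 = 2.162998
  sinθ=0.207125, cosθ=0.978315
  F = (M+m)·ẍ + m·l·cosθ·θ̈ − m·l·sinθ·θ̇² = -1.193435 + 0.663803 − 0.016049 = -0.545681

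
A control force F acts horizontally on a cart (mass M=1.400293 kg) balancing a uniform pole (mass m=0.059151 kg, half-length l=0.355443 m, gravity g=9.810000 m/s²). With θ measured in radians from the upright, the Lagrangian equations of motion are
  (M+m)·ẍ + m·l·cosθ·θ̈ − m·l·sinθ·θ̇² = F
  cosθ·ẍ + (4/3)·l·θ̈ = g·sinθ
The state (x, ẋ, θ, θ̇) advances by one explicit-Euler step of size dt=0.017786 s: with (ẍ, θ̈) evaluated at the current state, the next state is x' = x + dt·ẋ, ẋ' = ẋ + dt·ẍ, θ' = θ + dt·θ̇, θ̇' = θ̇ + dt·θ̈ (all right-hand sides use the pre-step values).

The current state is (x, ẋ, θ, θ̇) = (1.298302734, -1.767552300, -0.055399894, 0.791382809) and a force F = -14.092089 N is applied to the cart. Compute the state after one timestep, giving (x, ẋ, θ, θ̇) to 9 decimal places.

(1.266865049, -1.944364023, -0.041324359, 1.143505081)

sinθ=-0.055371560, cosθ=0.998465818
temp = (F + m·l·θ̇²·sinθ)/(M+m) = (-14.092089 + -0.000729108)/1.459444 = -9.656292470
θ̈ = (g·sinθ − cosθ·temp)/(l·(4/3 − m·cos²θ/(M+m))) = 19.797721328
ẍ = temp − m·l·θ̈·cosθ/(M+m) = -9.941061680
Euler: x'=1.298302734+0.017786·-1.767552300=1.266865049, ẋ'=-1.767552300+0.017786·-9.941061680=-1.944364023
       θ'=-0.055399894+0.017786·0.791382809=-0.041324359, θ̇'=0.791382809+0.017786·19.797721328=1.143505081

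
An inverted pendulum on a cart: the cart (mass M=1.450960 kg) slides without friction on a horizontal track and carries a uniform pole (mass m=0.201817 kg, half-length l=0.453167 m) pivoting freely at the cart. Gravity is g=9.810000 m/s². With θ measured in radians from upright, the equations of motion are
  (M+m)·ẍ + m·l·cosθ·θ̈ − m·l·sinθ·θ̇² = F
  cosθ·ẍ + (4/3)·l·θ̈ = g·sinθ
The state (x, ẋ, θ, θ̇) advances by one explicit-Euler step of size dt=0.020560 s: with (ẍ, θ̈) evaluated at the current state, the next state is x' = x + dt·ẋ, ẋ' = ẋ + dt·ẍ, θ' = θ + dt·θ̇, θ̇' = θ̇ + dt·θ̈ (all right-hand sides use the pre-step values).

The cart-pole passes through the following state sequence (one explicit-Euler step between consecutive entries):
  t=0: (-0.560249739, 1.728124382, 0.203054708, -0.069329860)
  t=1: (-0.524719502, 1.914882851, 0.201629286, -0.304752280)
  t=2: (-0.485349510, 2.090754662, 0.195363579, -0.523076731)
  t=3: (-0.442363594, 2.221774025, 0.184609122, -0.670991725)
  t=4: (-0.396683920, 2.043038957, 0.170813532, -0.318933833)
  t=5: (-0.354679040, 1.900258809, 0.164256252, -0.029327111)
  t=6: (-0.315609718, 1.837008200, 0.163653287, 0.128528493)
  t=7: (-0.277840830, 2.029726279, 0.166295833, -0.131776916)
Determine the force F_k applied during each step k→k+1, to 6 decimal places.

step 0→1:
  ẍ = (ẋ'−ẋ)/dt = (1.914882851−1.728124382)/0.020560 = 9.083583
  θ̈ = (θ̇'−θ̇)/dt = (-0.304752280−-0.069329860)/0.020560 = -11.450507
  sinθ=0.201662, cosθ=0.979455
  F = (M+m)·ẍ + m·l·cosθ·θ̈ − m·l·sinθ·θ̇² = 15.013137 + -1.025712 − 0.000089 = 13.987337
step 1→2:
  ẍ = (ẋ'−ẋ)/dt = (2.090754662−1.914882851)/0.020560 = 8.554076
  θ̈ = (θ̇'−θ̇)/dt = (-0.523076731−-0.304752280)/0.020560 = -10.618894
  sinθ=0.200266, cosθ=0.979742
  F = (M+m)·ẍ + m·l·cosθ·θ̈ − m·l·sinθ·θ̇² = 14.137981 + -0.951496 − 0.001701 = 13.184784
step 2→3:
  ẍ = (ẋ'−ẋ)/dt = (2.221774025−2.090754662)/0.020560 = 6.372537
  θ̈ = (θ̇'−θ̇)/dt = (-0.670991725−-0.523076731)/0.020560 = -7.194309
  sinθ=0.194123, cosθ=0.980977
  F = (M+m)·ẍ + m·l·cosθ·θ̈ − m·l·sinθ·θ̇² = 10.532383 + -0.645452 − 0.004858 = 9.882073
step 3→4:
  ẍ = (ẋ'−ẋ)/dt = (2.043038957−2.221774025)/0.020560 = -8.693340
  θ̈ = (θ̇'−θ̇)/dt = (-0.318933833−-0.670991725)/0.020560 = 17.123438
  sinθ=0.183562, cosθ=0.983008
  F = (M+m)·ẍ + m·l·cosθ·θ̈ − m·l·sinθ·θ̇² = -14.368152 + 1.539445 − 0.007558 = -12.836266
step 4→5:
  ẍ = (ẋ'−ẋ)/dt = (1.900258809−2.043038957)/0.020560 = -6.944560
  θ̈ = (θ̇'−θ̇)/dt = (-0.029327111−-0.318933833)/0.020560 = 14.085930
  sinθ=0.169984, cosθ=0.985447
  F = (M+m)·ẍ + m·l·cosθ·θ̈ − m·l·sinθ·θ̇² = -11.477809 + 1.269506 − 0.001581 = -10.209884
step 5→6:
  ẍ = (ẋ'−ẋ)/dt = (1.837008200−1.900258809)/0.020560 = -3.076391
  θ̈ = (θ̇'−θ̇)/dt = (0.128528493−-0.029327111)/0.020560 = 7.677802
  sinθ=0.163519, cosθ=0.986540
  F = (M+m)·ẍ + m·l·cosθ·θ̈ − m·l·sinθ·θ̇² = -5.084589 + 0.692736 − 0.000013 = -4.391866
step 6→7:
  ẍ = (ẋ'−ẋ)/dt = (2.029726279−1.837008200)/0.020560 = 9.373447
  θ̈ = (θ̇'−θ̇)/dt = (-0.131776916−0.128528493)/0.020560 = -12.660769
  sinθ=0.162924, cosθ=0.986639
  F = (M+m)·ẍ + m·l·cosθ·θ̈ − m·l·sinθ·θ̇² = 15.492218 + -1.142442 − 0.000246 = 14.349530

F_0 = 13.987337 N
F_1 = 13.184784 N
F_2 = 9.882073 N
F_3 = -12.836266 N
F_4 = -10.209884 N
F_5 = -4.391866 N
F_6 = 14.349530 N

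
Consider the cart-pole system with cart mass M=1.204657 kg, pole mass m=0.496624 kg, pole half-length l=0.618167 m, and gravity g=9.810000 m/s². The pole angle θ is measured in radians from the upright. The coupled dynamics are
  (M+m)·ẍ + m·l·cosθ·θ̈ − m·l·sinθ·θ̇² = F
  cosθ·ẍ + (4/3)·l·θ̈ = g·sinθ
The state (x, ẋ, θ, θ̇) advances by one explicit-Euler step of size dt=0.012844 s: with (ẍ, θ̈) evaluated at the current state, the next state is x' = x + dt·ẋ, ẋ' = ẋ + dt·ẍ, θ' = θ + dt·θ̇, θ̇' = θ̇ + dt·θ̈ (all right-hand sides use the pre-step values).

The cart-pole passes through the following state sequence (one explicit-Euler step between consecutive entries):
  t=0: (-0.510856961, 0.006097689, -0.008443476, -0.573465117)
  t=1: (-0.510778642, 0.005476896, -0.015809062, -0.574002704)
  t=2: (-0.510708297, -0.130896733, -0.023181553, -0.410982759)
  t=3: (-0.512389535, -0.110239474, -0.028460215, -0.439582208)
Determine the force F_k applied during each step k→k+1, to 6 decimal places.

F_0 = -0.094225 N
F_1 = -14.166071 N
F_2 = 2.054007 N

step 0→1:
  ẍ = (ẋ'−ẋ)/dt = (0.005476896−0.006097689)/0.012844 = -0.048333
  θ̈ = (θ̇'−θ̇)/dt = (-0.574002704−-0.573465117)/0.012844 = -0.041855
  sinθ=-0.008443, cosθ=0.999964
  F = (M+m)·ẍ + m·l·cosθ·θ̈ − m·l·sinθ·θ̇² = -0.082229 + -0.012849 − -0.000852 = -0.094225
step 1→2:
  ẍ = (ẋ'−ẋ)/dt = (-0.130896733−0.005476896)/0.012844 = -10.617691
  θ̈ = (θ̇'−θ̇)/dt = (-0.410982759−-0.574002704)/0.012844 = 12.692303
  sinθ=-0.015808, cosθ=0.999875
  F = (M+m)·ẍ + m·l·cosθ·θ̈ − m·l·sinθ·θ̇² = -18.063677 + 3.896007 − -0.001599 = -14.166071
step 2→3:
  ẍ = (ẋ'−ẋ)/dt = (-0.110239474−-0.130896733)/0.012844 = 1.608320
  θ̈ = (θ̇'−θ̇)/dt = (-0.439582208−-0.410982759)/0.012844 = -2.226678
  sinθ=-0.023179, cosθ=0.999731
  F = (M+m)·ẍ + m·l·cosθ·θ̈ − m·l·sinθ·θ̇² = 2.736204 + -0.683399 − -0.001202 = 2.054007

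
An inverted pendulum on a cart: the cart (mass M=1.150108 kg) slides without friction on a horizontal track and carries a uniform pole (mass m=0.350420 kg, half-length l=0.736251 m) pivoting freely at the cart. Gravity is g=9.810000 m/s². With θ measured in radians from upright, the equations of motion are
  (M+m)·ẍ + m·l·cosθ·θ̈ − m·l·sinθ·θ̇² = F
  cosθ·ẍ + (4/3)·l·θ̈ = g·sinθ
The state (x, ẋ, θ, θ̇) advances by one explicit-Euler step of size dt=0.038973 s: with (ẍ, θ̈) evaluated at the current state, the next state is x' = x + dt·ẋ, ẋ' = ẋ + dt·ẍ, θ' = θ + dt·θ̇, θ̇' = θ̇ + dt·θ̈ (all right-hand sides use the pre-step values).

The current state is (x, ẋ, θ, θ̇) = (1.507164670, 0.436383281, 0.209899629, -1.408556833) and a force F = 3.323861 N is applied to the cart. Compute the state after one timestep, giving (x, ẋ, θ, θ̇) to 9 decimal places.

sinθ=0.208361733, cosθ=0.978051833
temp = (F + m·l·θ̇²·sinθ)/(M+m) = (3.323861 + 0.106655067)/1.500528 = 2.286205967
θ̈ = (g·sinθ − cosθ·temp)/(l·(4/3 − m·cos²θ/(M+m))) = -0.234949211
ẍ = temp − m·l·θ̈·cosθ/(M+m) = 2.325715922
Euler: x'=1.507164670+0.038973·0.436383281=1.524171836, ẋ'=0.436383281+0.038973·2.325715922=0.527023408
       θ'=0.209899629+0.038973·-1.408556833=0.155003944, θ̇'=-1.408556833+0.038973·-0.234949211=-1.417713509

(1.524171836, 0.527023408, 0.155003944, -1.417713509)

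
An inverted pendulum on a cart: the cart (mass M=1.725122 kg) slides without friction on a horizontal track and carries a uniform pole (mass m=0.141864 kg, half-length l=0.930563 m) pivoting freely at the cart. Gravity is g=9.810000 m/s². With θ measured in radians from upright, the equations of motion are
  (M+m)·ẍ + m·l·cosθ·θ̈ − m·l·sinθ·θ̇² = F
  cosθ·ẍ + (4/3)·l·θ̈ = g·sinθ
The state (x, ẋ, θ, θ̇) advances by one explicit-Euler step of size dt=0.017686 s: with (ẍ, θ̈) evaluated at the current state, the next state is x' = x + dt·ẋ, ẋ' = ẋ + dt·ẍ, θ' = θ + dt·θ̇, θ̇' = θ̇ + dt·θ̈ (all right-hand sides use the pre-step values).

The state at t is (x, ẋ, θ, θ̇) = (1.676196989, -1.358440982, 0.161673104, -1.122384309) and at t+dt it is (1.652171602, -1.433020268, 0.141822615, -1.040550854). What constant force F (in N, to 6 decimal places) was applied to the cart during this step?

ẍ = (ẋ'−ẋ)/dt = (-1.433020268−-1.358440982)/0.017686 = -4.216854
θ̈ = (θ̇'−θ̇)/dt = (-1.040550854−-1.122384309)/0.017686 = 4.627019
sinθ=0.160970, cosθ=0.986959
F = (M+m)·ẍ + m·l·cosθ·θ̈ − m·l·sinθ·θ̇² = -7.872808 + 0.602863 − 0.026770 = -7.296715

F = -7.296715 N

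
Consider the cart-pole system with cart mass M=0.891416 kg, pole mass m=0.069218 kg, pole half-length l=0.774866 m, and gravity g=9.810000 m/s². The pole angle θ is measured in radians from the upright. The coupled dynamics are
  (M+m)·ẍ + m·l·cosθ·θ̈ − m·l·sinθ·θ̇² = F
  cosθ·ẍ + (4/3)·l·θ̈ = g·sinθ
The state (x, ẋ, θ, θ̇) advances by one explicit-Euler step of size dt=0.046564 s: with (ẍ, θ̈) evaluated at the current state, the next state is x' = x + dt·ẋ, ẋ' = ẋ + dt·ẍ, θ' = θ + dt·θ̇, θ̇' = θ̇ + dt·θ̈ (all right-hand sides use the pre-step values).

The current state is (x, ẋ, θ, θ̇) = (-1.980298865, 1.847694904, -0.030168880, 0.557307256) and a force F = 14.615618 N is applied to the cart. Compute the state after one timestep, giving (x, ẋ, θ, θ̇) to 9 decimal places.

(-1.894262799, 2.597339939, -0.004218425, -0.181287627)

sinθ=-0.030164304, cosθ=0.999544954
temp = (F + m·l·θ̇²·sinθ)/(M+m) = (14.615618 + -0.000502491)/0.960634 = 15.214031055
θ̈ = (g·sinθ − cosθ·temp)/(l·(4/3 − m·cos²θ/(M+m))) = -15.861929447
ẍ = temp − m·l·θ̈·cosθ/(M+m) = 16.099240508
Euler: x'=-1.980298865+0.046564·1.847694904=-1.894262799, ẋ'=1.847694904+0.046564·16.099240508=2.597339939
       θ'=-0.030168880+0.046564·0.557307256=-0.004218425, θ̇'=0.557307256+0.046564·-15.861929447=-0.181287627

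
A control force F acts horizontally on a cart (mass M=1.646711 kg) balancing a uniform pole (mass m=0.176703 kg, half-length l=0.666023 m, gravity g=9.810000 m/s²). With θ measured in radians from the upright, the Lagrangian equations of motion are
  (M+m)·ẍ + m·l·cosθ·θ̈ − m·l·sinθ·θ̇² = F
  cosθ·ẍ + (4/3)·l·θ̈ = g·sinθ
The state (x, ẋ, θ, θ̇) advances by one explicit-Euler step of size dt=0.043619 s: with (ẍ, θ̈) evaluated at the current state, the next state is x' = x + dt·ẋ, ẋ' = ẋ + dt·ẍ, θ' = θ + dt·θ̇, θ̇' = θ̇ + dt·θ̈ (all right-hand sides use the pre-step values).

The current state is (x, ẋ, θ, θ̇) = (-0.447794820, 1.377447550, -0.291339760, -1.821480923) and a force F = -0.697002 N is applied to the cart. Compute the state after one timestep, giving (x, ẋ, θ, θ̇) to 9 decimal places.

sinθ=-0.287235785, cosθ=0.957859908
temp = (F + m·l·θ̇²·sinθ)/(M+m) = (-0.697002 + -0.112155596)/1.823414 = -0.443759671
θ̈ = (g·sinθ − cosθ·temp)/(l·(4/3 − m·cos²θ/(M+m))) = -2.886928264
ẍ = temp − m·l·θ̈·cosθ/(M+m) = -0.265281193
Euler: x'=-0.447794820+0.043619·1.377447550=-0.387711935, ẋ'=1.377447550+0.043619·-0.265281193=1.365876250
       θ'=-0.291339760+0.043619·-1.821480923=-0.370790936, θ̇'=-1.821480923+0.043619·-2.886928264=-1.947405847

(-0.387711935, 1.365876250, -0.370790936, -1.947405847)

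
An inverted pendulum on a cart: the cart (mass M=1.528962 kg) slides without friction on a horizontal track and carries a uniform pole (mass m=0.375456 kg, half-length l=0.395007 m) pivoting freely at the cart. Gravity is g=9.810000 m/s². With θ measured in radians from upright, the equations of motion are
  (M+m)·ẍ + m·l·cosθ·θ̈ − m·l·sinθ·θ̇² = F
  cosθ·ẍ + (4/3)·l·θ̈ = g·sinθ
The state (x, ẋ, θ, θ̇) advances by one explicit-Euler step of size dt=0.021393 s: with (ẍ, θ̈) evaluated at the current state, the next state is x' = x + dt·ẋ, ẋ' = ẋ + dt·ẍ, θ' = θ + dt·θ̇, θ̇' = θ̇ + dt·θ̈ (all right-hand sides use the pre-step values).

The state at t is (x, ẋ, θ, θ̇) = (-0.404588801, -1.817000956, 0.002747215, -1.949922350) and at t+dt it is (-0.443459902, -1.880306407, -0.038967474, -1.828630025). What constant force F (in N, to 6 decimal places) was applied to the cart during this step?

ẍ = (ẋ'−ẋ)/dt = (-1.880306407−-1.817000956)/0.021393 = -2.959167
θ̈ = (θ̇'−θ̇)/dt = (-1.828630025−-1.949922350)/0.021393 = 5.669720
sinθ=0.002747, cosθ=0.999996
F = (M+m)·ẍ + m·l·cosθ·θ̈ − m·l·sinθ·θ̇² = -5.635490 + 0.840860 − 0.001549 = -4.796179

F = -4.796179 N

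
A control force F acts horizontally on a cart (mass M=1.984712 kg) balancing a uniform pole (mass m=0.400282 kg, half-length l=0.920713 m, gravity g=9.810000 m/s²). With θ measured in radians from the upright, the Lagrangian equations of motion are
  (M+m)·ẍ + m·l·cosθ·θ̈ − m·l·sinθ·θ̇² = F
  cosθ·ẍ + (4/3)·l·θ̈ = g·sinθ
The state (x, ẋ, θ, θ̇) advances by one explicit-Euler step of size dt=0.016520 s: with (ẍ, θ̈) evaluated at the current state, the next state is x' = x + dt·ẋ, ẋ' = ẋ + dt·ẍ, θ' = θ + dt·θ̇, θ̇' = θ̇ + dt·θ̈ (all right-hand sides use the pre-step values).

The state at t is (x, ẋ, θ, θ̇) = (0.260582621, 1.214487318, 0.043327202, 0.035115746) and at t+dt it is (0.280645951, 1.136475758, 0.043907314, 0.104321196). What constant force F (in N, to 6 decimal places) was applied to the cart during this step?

F = -9.720100 N

ẍ = (ẋ'−ẋ)/dt = (1.136475758−1.214487318)/0.016520 = -4.722249
θ̈ = (θ̇'−θ̇)/dt = (0.104321196−0.035115746)/0.016520 = 4.189192
sinθ=0.043314, cosθ=0.999062
F = (M+m)·ẍ + m·l·cosθ·θ̈ − m·l·sinθ·θ̇² = -11.262536 + 1.542456 − 0.000020 = -9.720100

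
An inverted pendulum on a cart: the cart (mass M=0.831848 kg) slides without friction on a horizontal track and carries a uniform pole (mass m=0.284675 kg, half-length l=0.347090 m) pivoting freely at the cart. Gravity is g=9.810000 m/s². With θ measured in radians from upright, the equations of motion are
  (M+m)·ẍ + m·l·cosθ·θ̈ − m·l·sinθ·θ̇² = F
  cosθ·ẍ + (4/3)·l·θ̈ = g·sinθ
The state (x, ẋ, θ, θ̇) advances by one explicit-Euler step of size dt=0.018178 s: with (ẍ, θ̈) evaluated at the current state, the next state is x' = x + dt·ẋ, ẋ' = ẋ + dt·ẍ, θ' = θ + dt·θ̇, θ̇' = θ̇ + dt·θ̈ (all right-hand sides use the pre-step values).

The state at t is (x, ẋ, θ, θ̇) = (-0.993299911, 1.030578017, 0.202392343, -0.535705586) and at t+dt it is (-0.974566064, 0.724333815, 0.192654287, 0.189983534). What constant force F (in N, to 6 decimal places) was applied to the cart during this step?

F = -14.951706 N

ẍ = (ẋ'−ẋ)/dt = (0.724333815−1.030578017)/0.018178 = -16.846969
θ̈ = (θ̇'−θ̇)/dt = (0.189983534−-0.535705586)/0.018178 = 39.921285
sinθ=0.201013, cosθ=0.979588
F = (M+m)·ẍ + m·l·cosθ·θ̈ − m·l·sinθ·θ̇² = -18.810028 + 3.864022 − 0.005700 = -14.951706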